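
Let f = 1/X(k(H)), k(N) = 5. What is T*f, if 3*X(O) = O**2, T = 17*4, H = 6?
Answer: 204/25 ≈ 8.1600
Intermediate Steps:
T = 68
X(O) = O**2/3
f = 3/25 (f = 1/((1/3)*5**2) = 1/((1/3)*25) = 1/(25/3) = 3/25 ≈ 0.12000)
T*f = 68*(3/25) = 204/25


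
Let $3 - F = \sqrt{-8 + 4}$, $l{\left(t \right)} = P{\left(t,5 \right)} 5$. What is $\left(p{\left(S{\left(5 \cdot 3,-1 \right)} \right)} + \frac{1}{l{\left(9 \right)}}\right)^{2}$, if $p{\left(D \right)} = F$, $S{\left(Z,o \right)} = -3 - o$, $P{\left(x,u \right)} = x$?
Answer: $\frac{10396}{2025} - \frac{544 i}{45} \approx 5.1338 - 12.089 i$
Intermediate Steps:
$l{\left(t \right)} = 5 t$ ($l{\left(t \right)} = t 5 = 5 t$)
$F = 3 - 2 i$ ($F = 3 - \sqrt{-8 + 4} = 3 - \sqrt{-4} = 3 - 2 i \approx 3.0 - 2.0 i$)
$p{\left(D \right)} = 3 - 2 i$
$\left(p{\left(S{\left(5 \cdot 3,-1 \right)} \right)} + \frac{1}{l{\left(9 \right)}}\right)^{2} = \left(\left(3 - 2 i\right) + \frac{1}{5 \cdot 9}\right)^{2} = \left(\left(3 - 2 i\right) + \frac{1}{45}\right)^{2} = \left(\frac{136}{45} - 2 i\right)^{2}$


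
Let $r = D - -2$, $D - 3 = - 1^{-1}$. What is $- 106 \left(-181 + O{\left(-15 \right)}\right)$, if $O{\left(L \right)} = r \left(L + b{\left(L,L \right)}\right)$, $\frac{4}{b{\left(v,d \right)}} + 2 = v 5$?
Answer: $\frac{1968738}{77} \approx 25568.0$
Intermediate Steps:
$D = 2$ ($D = 3 - 1^{-1} = 3 - 1 = 2$)
$b{\left(v,d \right)} = \frac{4}{-2 + 5 v}$ ($b{\left(v,d \right)} = \frac{4}{-2 + v 5} = \frac{4}{-2 + 5 v}$)
$r = 4$ ($r = 2 - -2 = 2 + 2 = 4$)
$O{\left(L \right)} = 4 L + \frac{16}{-2 + 5 L}$ ($O{\left(L \right)} = 4 \left(L + \frac{4}{-2 + 5 L}\right) = 4 L + \frac{16}{-2 + 5 L}$)
$- 106 \left(-181 + O{\left(-15 \right)}\right) = - 106 \left(-181 + \frac{4 \left(4 - 15 \left(-2 + 5 \left(-15\right)\right)\right)}{-2 + 5 \left(-15\right)}\right) = - 106 \left(-181 + \frac{4 \left(4 - 15 \left(-2 - 75\right)\right)}{-2 - 75}\right) = - 106 \left(-181 + \frac{4 \left(4 - -1155\right)}{-77}\right) = - 106 \left(-181 + 4 \left(- \frac{1}{77}\right) \left(4 + 1155\right)\right) = - 106 \left(-181 + 4 \left(- \frac{1}{77}\right) 1159\right) = - 106 \left(-181 - \frac{4636}{77}\right) = \left(-106\right) \left(- \frac{18573}{77}\right) = \frac{1968738}{77}$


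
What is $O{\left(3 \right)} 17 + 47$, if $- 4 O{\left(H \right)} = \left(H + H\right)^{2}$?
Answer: $-106$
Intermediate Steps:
$O{\left(H \right)} = - H^{2}$ ($O{\left(H \right)} = - \frac{\left(H + H\right)^{2}}{4} = - \frac{\left(2 H\right)^{2}}{4} = - \frac{4 H^{2}}{4} = - H^{2}$)
$O{\left(3 \right)} 17 + 47 = - 3^{2} \cdot 17 + 47 = \left(-1\right) 9 \cdot 17 + 47 = \left(-9\right) 17 + 47 = -153 + 47 = -106$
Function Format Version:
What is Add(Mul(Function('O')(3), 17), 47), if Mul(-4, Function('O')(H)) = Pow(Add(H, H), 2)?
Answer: -106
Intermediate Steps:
Function('O')(H) = Mul(-1, Pow(H, 2)) (Function('O')(H) = Mul(Rational(-1, 4), Pow(Add(H, H), 2)) = Mul(Rational(-1, 4), Pow(Mul(2, H), 2)) = Mul(Rational(-1, 4), Mul(4, Pow(H, 2))) = Mul(-1, Pow(H, 2)))
Add(Mul(Function('O')(3), 17), 47) = Add(Mul(Mul(-1, Pow(3, 2)), 17), 47) = Add(Mul(Mul(-1, 9), 17), 47) = Add(Mul(-9, 17), 47) = Add(-153, 47) = -106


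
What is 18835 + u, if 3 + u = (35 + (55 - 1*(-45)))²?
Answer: 37057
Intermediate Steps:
u = 18222 (u = -3 + (35 + (55 - 1*(-45)))² = -3 + (35 + (55 + 45))² = -3 + (35 + 100)² = -3 + 135² = -3 + 18225 = 18222)
18835 + u = 18835 + 18222 = 37057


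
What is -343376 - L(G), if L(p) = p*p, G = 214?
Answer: -389172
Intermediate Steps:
L(p) = p²
-343376 - L(G) = -343376 - 1*214² = -343376 - 1*45796 = -343376 - 45796 = -389172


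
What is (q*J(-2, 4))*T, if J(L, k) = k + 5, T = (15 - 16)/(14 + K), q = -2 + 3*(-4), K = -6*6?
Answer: -63/11 ≈ -5.7273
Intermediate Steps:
K = -36
q = -14 (q = -2 - 12 = -14)
T = 1/22 (T = (15 - 16)/(14 - 36) = -1/(-22) = -1*(-1/22) = 1/22 ≈ 0.045455)
J(L, k) = 5 + k
(q*J(-2, 4))*T = -14*(5 + 4)*(1/22) = -14*9*(1/22) = -126*1/22 = -63/11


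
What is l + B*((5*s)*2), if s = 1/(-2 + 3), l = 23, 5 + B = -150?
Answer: -1527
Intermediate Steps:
B = -155 (B = -5 - 150 = -155)
s = 1 (s = 1/1 = 1)
l + B*((5*s)*2) = 23 - 155*5*1*2 = 23 - 775*2 = 23 - 155*10 = 23 - 1550 = -1527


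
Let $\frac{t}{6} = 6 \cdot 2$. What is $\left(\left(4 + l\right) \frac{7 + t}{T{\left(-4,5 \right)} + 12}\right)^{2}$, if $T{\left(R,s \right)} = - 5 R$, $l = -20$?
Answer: $\frac{6241}{4} \approx 1560.3$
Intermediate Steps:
$t = 72$ ($t = 6 \cdot 6 \cdot 2 = 6 \cdot 12 = 72$)
$\left(\left(4 + l\right) \frac{7 + t}{T{\left(-4,5 \right)} + 12}\right)^{2} = \left(\left(4 - 20\right) \frac{7 + 72}{\left(-5\right) \left(-4\right) + 12}\right)^{2} = \left(- 16 \frac{79}{20 + 12}\right)^{2} = \left(- 16 \cdot \frac{79}{32}\right)^{2} = \left(- 16 \cdot 79 \cdot \frac{1}{32}\right)^{2} = \left(\left(-16\right) \frac{79}{32}\right)^{2} = \left(- \frac{79}{2}\right)^{2} = \frac{6241}{4}$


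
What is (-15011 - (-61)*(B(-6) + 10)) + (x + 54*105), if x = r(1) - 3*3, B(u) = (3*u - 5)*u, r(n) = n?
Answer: -321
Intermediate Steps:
B(u) = u*(-5 + 3*u) (B(u) = (-5 + 3*u)*u = u*(-5 + 3*u))
x = -8 (x = 1 - 3*3 = 1 - 9 = -8)
(-15011 - (-61)*(B(-6) + 10)) + (x + 54*105) = (-15011 - (-61)*(-6*(-5 + 3*(-6)) + 10)) + (-8 + 54*105) = (-15011 - (-61)*(-6*(-5 - 18) + 10)) + (-8 + 5670) = (-15011 - (-61)*(-6*(-23) + 10)) + 5662 = (-15011 - (-61)*(138 + 10)) + 5662 = (-15011 - (-61)*148) + 5662 = (-15011 - 1*(-9028)) + 5662 = (-15011 + 9028) + 5662 = -5983 + 5662 = -321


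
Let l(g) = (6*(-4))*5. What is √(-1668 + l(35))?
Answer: 2*I*√447 ≈ 42.285*I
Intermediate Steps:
l(g) = -120 (l(g) = -24*5 = -120)
√(-1668 + l(35)) = √(-1668 - 120) = √(-1788) = 2*I*√447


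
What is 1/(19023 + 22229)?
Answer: 1/41252 ≈ 2.4241e-5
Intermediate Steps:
1/(19023 + 22229) = 1/41252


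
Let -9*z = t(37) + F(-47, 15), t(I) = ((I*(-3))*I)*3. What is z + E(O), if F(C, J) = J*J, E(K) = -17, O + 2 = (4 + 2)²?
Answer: 1327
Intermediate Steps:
O = 34 (O = -2 + (4 + 2)² = -2 + 6² = -2 + 36 = 34)
F(C, J) = J²
t(I) = -9*I² (t(I) = ((-3*I)*I)*3 = -3*I²*3 = -9*I²)
z = 1344 (z = -(-9*37² + 15²)/9 = -(-9*1369 + 225)/9 = -(-12321 + 225)/9 = -⅑*(-12096) = 1344)
z + E(O) = 1344 - 17 = 1327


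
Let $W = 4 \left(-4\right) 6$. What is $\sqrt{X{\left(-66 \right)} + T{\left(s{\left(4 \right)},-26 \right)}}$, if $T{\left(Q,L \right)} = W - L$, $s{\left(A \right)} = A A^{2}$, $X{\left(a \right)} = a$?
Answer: $2 i \sqrt{34} \approx 11.662 i$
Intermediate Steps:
$W = -96$ ($W = \left(-16\right) 6 = -96$)
$s{\left(A \right)} = A^{3}$
$T{\left(Q,L \right)} = -96 - L$
$\sqrt{X{\left(-66 \right)} + T{\left(s{\left(4 \right)},-26 \right)}} = \sqrt{-66 - 70} = \sqrt{-136} = 2 i \sqrt{34}$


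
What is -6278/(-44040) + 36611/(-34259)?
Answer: -698635219/754383180 ≈ -0.92610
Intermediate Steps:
-6278/(-44040) + 36611/(-34259) = -6278*(-1/44040) + 36611*(-1/34259) = 3139/22020 - 36611/34259 = -698635219/754383180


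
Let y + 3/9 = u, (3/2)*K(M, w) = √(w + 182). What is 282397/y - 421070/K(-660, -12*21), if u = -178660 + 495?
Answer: -847191/534496 + 126321*I*√70/14 ≈ -1.585 + 75491.0*I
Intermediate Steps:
K(M, w) = 2*√(182 + w)/3 (K(M, w) = 2*√(w + 182)/3 = 2*√(182 + w)/3)
u = -178165
y = -534496/3 (y = -⅓ - 178165 = -534496/3 ≈ -1.7817e+5)
282397/y - 421070/K(-660, -12*21) = 282397/(-534496/3) - 421070*3/(2*√(182 - 12*21)) = 282397*(-3/534496) - 421070*3/(2*√(182 - 252)) = -847191/534496 - 421070*(-3*I*√70/140) = -847191/534496 - (-126321)*I*√70/14 = -847191/534496 + 126321*I*√70/14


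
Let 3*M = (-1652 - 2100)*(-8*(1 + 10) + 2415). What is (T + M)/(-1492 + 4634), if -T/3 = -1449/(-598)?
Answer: -227004071/245076 ≈ -926.26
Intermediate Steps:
T = -189/26 (T = -(-4347)/(-598) = -(-4347)*(-1)/598 = -3*63/26 = -189/26 ≈ -7.2692)
M = -8730904/3 (M = ((-1652 - 2100)*(-8*(1 + 10) + 2415))/3 = (-3752*(-8*11 + 2415))/3 = (-3752*(-88 + 2415))/3 = (-3752*2327)/3 = (1/3)*(-8730904) = -8730904/3 ≈ -2.9103e+6)
(T + M)/(-1492 + 4634) = (-189/26 - 8730904/3)/(-1492 + 4634) = -227004071/78/3142 = -227004071/78*1/3142 = -227004071/245076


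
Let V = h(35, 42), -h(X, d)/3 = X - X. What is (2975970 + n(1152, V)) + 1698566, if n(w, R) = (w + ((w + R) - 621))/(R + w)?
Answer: 598340795/128 ≈ 4.6745e+6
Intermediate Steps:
h(X, d) = 0 (h(X, d) = -3*(X - X) = -3*0 = 0)
V = 0
n(w, R) = (-621 + R + 2*w)/(R + w) (n(w, R) = (w + ((R + w) - 621))/(R + w) = (w + (-621 + R + w))/(R + w) = (-621 + R + 2*w)/(R + w))
(2975970 + n(1152, V)) + 1698566 = (2975970 + (-621 + 0 + 2*1152)/(0 + 1152)) + 1698566 = (2975970 + (-621 + 0 + 2304)/1152) + 1698566 = (2975970 + (1/1152)*1683) + 1698566 = (2975970 + 187/128) + 1698566 = 380924347/128 + 1698566 = 598340795/128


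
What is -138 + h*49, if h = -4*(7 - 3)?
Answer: -922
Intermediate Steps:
h = -16 (h = -4*4 = -16)
-138 + h*49 = -138 - 16*49 = -138 - 784 = -922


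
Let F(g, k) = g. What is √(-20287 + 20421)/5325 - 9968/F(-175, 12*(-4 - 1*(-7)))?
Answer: 1424/25 + √134/5325 ≈ 56.962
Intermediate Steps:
√(-20287 + 20421)/5325 - 9968/F(-175, 12*(-4 - 1*(-7))) = √(-20287 + 20421)/5325 - 9968/(-175) = √134*(1/5325) - 9968*(-1/175) = √134/5325 + 1424/25 = 1424/25 + √134/5325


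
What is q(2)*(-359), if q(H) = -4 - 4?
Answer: 2872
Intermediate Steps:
q(H) = -8
q(2)*(-359) = -8*(-359) = 2872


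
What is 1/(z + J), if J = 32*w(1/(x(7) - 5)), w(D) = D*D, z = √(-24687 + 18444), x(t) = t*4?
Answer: 16928/1747048387 - 279841*I*√6243/1747048387 ≈ 9.6895e-6 - 0.012656*I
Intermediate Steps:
x(t) = 4*t
z = I*√6243 (z = √(-6243) = I*√6243 ≈ 79.013*I)
w(D) = D²
J = 32/529 (J = 32*(1/(4*7 - 5))² = 32*(1/(28 - 5))² = 32*(1/23)² = 32*(1/529) = 32/529 ≈ 0.060492)
1/(z + J) = 1/(I*√6243 + 32/529) = 1/(32/529 + I*√6243)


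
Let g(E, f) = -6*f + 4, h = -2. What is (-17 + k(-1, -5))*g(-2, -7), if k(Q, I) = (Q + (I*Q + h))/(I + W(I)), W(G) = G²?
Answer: -3887/5 ≈ -777.40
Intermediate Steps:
g(E, f) = 4 - 6*f
k(Q, I) = (-2 + Q + I*Q)/(I + I²) (k(Q, I) = (Q + (I*Q - 2))/(I + I²) = (Q + (-2 + I*Q))/(I + I²) = (-2 + Q + I*Q)/(I + I²))
(-17 + k(-1, -5))*g(-2, -7) = (-17 + (-2 - 1 - 5*(-1))/((-5)*(1 - 5)))*(4 - 6*(-7)) = (-17 - ⅕*(-2 - 1 + 5)/(-4))*(4 + 42) = (-17 - ⅕*(-¼)*2)*46 = (-17 + ⅒)*46 = -169/10*46 = -3887/5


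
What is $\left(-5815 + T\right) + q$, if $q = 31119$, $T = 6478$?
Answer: $31782$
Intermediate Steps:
$\left(-5815 + T\right) + q = \left(-5815 + 6478\right) + 31119 = 663 + 31119 = 31782$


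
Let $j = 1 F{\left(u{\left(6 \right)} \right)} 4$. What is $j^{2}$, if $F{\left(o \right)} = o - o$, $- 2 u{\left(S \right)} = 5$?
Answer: $0$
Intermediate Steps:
$u{\left(S \right)} = - \frac{5}{2}$ ($u{\left(S \right)} = \left(- \frac{1}{2}\right) 5 = - \frac{5}{2}$)
$F{\left(o \right)} = 0$
$j = 0$ ($j = 1 \cdot 0 \cdot 4 = 0 \cdot 4 = 0$)
$j^{2} = 0^{2} = 0$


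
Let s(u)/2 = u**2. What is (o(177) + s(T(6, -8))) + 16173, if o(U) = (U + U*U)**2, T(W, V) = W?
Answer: 992644281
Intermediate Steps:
o(U) = (U + U**2)**2
s(u) = 2*u**2
(o(177) + s(T(6, -8))) + 16173 = (177**2*(1 + 177)**2 + 2*6**2) + 16173 = (31329*178**2 + 2*36) + 16173 = (31329*31684 + 72) + 16173 = (992628036 + 72) + 16173 = 992628108 + 16173 = 992644281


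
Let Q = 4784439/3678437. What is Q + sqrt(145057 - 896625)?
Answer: 4784439/3678437 + 4*I*sqrt(46973) ≈ 1.3007 + 866.93*I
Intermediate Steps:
Q = 4784439/3678437 (Q = 4784439*(1/3678437) = 4784439/3678437 ≈ 1.3007)
Q + sqrt(145057 - 896625) = 4784439/3678437 + sqrt(145057 - 896625) = 4784439/3678437 + sqrt(-751568) = 4784439/3678437 + 4*I*sqrt(46973)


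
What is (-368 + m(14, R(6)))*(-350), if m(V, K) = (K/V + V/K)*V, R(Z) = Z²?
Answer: 1028650/9 ≈ 1.1429e+5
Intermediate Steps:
m(V, K) = V*(K/V + V/K)
(-368 + m(14, R(6)))*(-350) = (-368 + (6² + 14²/6²))*(-350) = (-368 + (36 + 196/36))*(-350) = (-368 + (36 + (1/36)*196))*(-350) = (-368 + (36 + 49/9))*(-350) = (-368 + 373/9)*(-350) = -2939/9*(-350) = 1028650/9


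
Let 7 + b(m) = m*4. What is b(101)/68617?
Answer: 397/68617 ≈ 0.0057857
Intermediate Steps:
b(m) = -7 + 4*m (b(m) = -7 + m*4 = -7 + 4*m)
b(101)/68617 = (-7 + 4*101)/68617 = (-7 + 404)*(1/68617) = 397*(1/68617) = 397/68617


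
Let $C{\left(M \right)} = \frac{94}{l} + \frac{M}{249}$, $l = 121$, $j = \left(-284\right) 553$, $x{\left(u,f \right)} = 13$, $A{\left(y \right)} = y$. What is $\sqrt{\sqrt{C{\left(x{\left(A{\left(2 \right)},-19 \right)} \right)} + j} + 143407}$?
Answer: $\frac{\sqrt{1075856666247 + 2739 i \sqrt{1178216887521}}}{2739} \approx 378.69 + 0.52324 i$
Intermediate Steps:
$j = -157052$
$C{\left(M \right)} = \frac{94}{121} + \frac{M}{249}$
$\sqrt{\sqrt{C{\left(x{\left(A{\left(2 \right)},-19 \right)} \right)} + j} + 143407} = \sqrt{\sqrt{\left(\frac{94}{121} + \frac{1}{249} \cdot 13\right) - 157052} + 143407} = \sqrt{\sqrt{\left(\frac{94}{121} + \frac{13}{249}\right) - 157052} + 143407} = \sqrt{\sqrt{\frac{24979}{30129} - 157052} + 143407} = \sqrt{\sqrt{- \frac{4731794729}{30129}} + 143407} = \sqrt{\frac{i \sqrt{1178216887521}}{2739} + 143407} = \sqrt{143407 + \frac{i \sqrt{1178216887521}}{2739}}$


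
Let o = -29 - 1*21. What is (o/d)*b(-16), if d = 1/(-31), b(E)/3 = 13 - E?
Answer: 134850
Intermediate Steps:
b(E) = 39 - 3*E (b(E) = 3*(13 - E) = 39 - 3*E)
d = -1/31 ≈ -0.032258
o = -50 (o = -29 - 21 = -50)
(o/d)*b(-16) = (-50/(-1/31))*(39 - 3*(-16)) = (-50*(-31))*(39 + 48) = 1550*87 = 134850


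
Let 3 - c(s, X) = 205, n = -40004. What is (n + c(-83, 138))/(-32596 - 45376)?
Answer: 20103/38986 ≈ 0.51565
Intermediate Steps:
c(s, X) = -202 (c(s, X) = 3 - 1*205 = 3 - 205 = -202)
(n + c(-83, 138))/(-32596 - 45376) = (-40004 - 202)/(-32596 - 45376) = -40206/(-77972) = -40206*(-1/77972) = 20103/38986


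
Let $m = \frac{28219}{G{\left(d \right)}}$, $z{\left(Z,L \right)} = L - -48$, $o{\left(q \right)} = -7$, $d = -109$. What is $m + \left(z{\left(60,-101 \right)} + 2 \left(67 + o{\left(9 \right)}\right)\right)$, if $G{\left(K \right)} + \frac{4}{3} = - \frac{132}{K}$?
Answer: $- \frac{9224933}{40} \approx -2.3062 \cdot 10^{5}$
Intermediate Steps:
$G{\left(K \right)} = - \frac{4}{3} - \frac{132}{K}$
$z{\left(Z,L \right)} = 48 + L$ ($z{\left(Z,L \right)} = L + 48 = 48 + L$)
$m = - \frac{9227613}{40}$ ($m = \frac{28219}{- \frac{4}{3} - \frac{132}{-109}} = \frac{28219}{- \frac{4}{3} - - \frac{132}{109}} = \frac{28219}{- \frac{4}{3} + \frac{132}{109}} = \frac{28219}{- \frac{40}{327}} = 28219 \left(- \frac{327}{40}\right) = - \frac{9227613}{40} \approx -2.3069 \cdot 10^{5}$)
$m + \left(z{\left(60,-101 \right)} + 2 \left(67 + o{\left(9 \right)}\right)\right) = - \frac{9227613}{40} + \left(\left(48 - 101\right) + 2 \left(67 - 7\right)\right) = - \frac{9227613}{40} + \left(-53 + 2 \cdot 60\right) = - \frac{9227613}{40} + \left(-53 + 120\right) = - \frac{9227613}{40} + 67 = - \frac{9224933}{40}$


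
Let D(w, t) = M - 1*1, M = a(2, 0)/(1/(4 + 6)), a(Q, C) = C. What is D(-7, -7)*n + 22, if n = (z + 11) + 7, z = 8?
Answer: -4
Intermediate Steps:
n = 26 (n = (8 + 11) + 7 = 19 + 7 = 26)
M = 0 (M = 0/(1/(4 + 6)) = 0/(1/10) = 0/(⅒) = 0*10 = 0)
D(w, t) = -1 (D(w, t) = 0 - 1*1 = 0 - 1 = -1)
D(-7, -7)*n + 22 = -1*26 + 22 = -26 + 22 = -4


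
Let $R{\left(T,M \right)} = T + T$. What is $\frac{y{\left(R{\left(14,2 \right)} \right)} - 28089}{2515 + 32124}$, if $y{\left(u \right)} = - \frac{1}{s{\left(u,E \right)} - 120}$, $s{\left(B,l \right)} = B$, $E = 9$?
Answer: $- \frac{2584187}{3186788} \approx -0.81091$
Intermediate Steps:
$R{\left(T,M \right)} = 2 T$
$y{\left(u \right)} = - \frac{1}{-120 + u}$ ($y{\left(u \right)} = - \frac{1}{u - 120} = - \frac{1}{-120 + u}$)
$\frac{y{\left(R{\left(14,2 \right)} \right)} - 28089}{2515 + 32124} = \frac{- \frac{1}{-120 + 2 \cdot 14} - 28089}{2515 + 32124} = \frac{- \frac{1}{-120 + 28} - 28089}{34639} = \left(- \frac{1}{-92} - 28089\right) \frac{1}{34639} = \left(\left(-1\right) \left(- \frac{1}{92}\right) - 28089\right) \frac{1}{34639} = \left(\frac{1}{92} - 28089\right) \frac{1}{34639} = \left(- \frac{2584187}{92}\right) \frac{1}{34639} = - \frac{2584187}{3186788}$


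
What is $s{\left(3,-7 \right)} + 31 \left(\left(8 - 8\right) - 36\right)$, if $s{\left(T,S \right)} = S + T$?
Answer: $-1120$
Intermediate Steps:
$s{\left(3,-7 \right)} + 31 \left(\left(8 - 8\right) - 36\right) = \left(-7 + 3\right) + 31 \left(\left(8 - 8\right) - 36\right) = -4 + 31 \left(0 - 36\right) = -4 + 31 \left(-36\right) = -4 - 1116 = -1120$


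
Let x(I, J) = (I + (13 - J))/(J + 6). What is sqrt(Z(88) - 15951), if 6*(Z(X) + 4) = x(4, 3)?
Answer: I*sqrt(1292334)/9 ≈ 126.31*I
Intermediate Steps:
x(I, J) = (13 + I - J)/(6 + J)
Z(X) = -101/27 (Z(X) = -4 + ((13 + 4 - 1*3)/(6 + 3))/6 = -4 + ((13 + 4 - 3)/9)/6 = -4 + ((1/9)*14)/6 = -4 + (1/6)*(14/9) = -4 + 7/27 = -101/27)
sqrt(Z(88) - 15951) = sqrt(-101/27 - 15951) = sqrt(-430778/27) = I*sqrt(1292334)/9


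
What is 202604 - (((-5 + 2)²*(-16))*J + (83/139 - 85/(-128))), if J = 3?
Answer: 3612394073/17792 ≈ 2.0303e+5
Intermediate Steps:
202604 - (((-5 + 2)²*(-16))*J + (83/139 - 85/(-128))) = 202604 - (((-5 + 2)²*(-16))*3 + (83/139 - 85/(-128))) = 202604 - (((-3)²*(-16))*3 + (83*(1/139) - 85*(-1/128))) = 202604 - ((9*(-16))*3 + (83/139 + 85/128)) = 202604 - (-144*3 + 22439/17792) = 202604 - (-432 + 22439/17792) = 202604 - 1*(-7663705/17792) = 202604 + 7663705/17792 = 3612394073/17792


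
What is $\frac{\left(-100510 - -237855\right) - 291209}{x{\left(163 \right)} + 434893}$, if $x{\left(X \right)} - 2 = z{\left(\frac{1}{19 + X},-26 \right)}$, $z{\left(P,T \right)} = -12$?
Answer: $- \frac{51288}{144961} \approx -0.35381$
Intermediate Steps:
$x{\left(X \right)} = -10$ ($x{\left(X \right)} = 2 - 12 = -10$)
$\frac{\left(-100510 - -237855\right) - 291209}{x{\left(163 \right)} + 434893} = \frac{\left(-100510 - -237855\right) - 291209}{-10 + 434893} = \frac{\left(-100510 + 237855\right) - 291209}{434883} = \left(137345 - 291209\right) \frac{1}{434883} = \left(-153864\right) \frac{1}{434883} = - \frac{51288}{144961}$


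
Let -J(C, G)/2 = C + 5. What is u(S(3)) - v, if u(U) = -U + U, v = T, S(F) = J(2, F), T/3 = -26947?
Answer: 80841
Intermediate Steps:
J(C, G) = -10 - 2*C (J(C, G) = -2*(C + 5) = -2*(5 + C) = -10 - 2*C)
T = -80841 (T = 3*(-26947) = -80841)
S(F) = -14 (S(F) = -10 - 2*2 = -10 - 4 = -14)
v = -80841
u(U) = 0
u(S(3)) - v = 0 - 1*(-80841) = 0 + 80841 = 80841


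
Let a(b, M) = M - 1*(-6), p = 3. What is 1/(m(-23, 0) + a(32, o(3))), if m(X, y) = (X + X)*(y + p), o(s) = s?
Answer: -1/129 ≈ -0.0077519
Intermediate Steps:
m(X, y) = 2*X*(3 + y) (m(X, y) = (X + X)*(y + 3) = (2*X)*(3 + y) = 2*X*(3 + y))
a(b, M) = 6 + M (a(b, M) = M + 6 = 6 + M)
1/(m(-23, 0) + a(32, o(3))) = 1/(2*(-23)*(3 + 0) + (6 + 3)) = 1/(2*(-23)*3 + 9) = 1/(-138 + 9) = 1/(-129) = -1/129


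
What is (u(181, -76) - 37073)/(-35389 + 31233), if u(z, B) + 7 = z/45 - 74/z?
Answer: 301987169/33850620 ≈ 8.9212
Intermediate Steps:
u(z, B) = -7 - 74/z + z/45 (u(z, B) = -7 + (z/45 - 74/z) = -7 + (-74/z + z/45) = -7 - 74/z + z/45)
(u(181, -76) - 37073)/(-35389 + 31233) = ((-7 - 74/181 + (1/45)*181) - 37073)/(-35389 + 31233) = ((-7 - 74*1/181 + 181/45) - 37073)/(-4156) = ((-7 - 74/181 + 181/45) - 37073)*(-1/4156) = (-27584/8145 - 37073)*(-1/4156) = -301987169/8145*(-1/4156) = 301987169/33850620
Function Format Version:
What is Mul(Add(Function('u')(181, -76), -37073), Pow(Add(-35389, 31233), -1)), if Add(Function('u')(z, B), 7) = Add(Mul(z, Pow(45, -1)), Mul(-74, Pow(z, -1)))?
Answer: Rational(301987169, 33850620) ≈ 8.9212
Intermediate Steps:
Function('u')(z, B) = Add(-7, Mul(-74, Pow(z, -1)), Mul(Rational(1, 45), z)) (Function('u')(z, B) = Add(-7, Add(Mul(z, Pow(45, -1)), Mul(-74, Pow(z, -1)))) = Add(-7, Add(Mul(z, Rational(1, 45)), Mul(-74, Pow(z, -1)))) = Add(-7, Add(Mul(Rational(1, 45), z), Mul(-74, Pow(z, -1)))) = Add(-7, Add(Mul(-74, Pow(z, -1)), Mul(Rational(1, 45), z))) = Add(-7, Mul(-74, Pow(z, -1)), Mul(Rational(1, 45), z)))
Mul(Add(Function('u')(181, -76), -37073), Pow(Add(-35389, 31233), -1)) = Mul(Add(Add(-7, Mul(-74, Pow(181, -1)), Mul(Rational(1, 45), 181)), -37073), Pow(Add(-35389, 31233), -1)) = Mul(Add(Add(-7, Mul(-74, Rational(1, 181)), Rational(181, 45)), -37073), Pow(-4156, -1)) = Mul(Add(Add(-7, Rational(-74, 181), Rational(181, 45)), -37073), Rational(-1, 4156)) = Mul(Add(Rational(-27584, 8145), -37073), Rational(-1, 4156)) = Mul(Rational(-301987169, 8145), Rational(-1, 4156)) = Rational(301987169, 33850620)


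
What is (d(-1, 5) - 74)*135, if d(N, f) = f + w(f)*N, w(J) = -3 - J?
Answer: -8235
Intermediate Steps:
d(N, f) = f + N*(-3 - f) (d(N, f) = f + (-3 - f)*N = f + N*(-3 - f))
(d(-1, 5) - 74)*135 = ((5 - 1*(-1)*(3 + 5)) - 74)*135 = ((5 - 1*(-1)*8) - 74)*135 = ((5 + 8) - 74)*135 = (13 - 74)*135 = -61*135 = -8235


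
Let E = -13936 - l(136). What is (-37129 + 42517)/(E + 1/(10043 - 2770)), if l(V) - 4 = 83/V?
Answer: -1776473888/4596349281 ≈ -0.38650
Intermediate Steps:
l(V) = 4 + 83/V
E = -1895923/136 (E = -13936 - (4 + 83/136) = -13936 - 1*627/136 = -13936 - 627/136 = -1895923/136 ≈ -13941.)
(-37129 + 42517)/(E + 1/(10043 - 2770)) = (-37129 + 42517)/(-1895923/136 + 1/(10043 - 2770)) = 5388/(-1895923/136 + 1/7273) = 5388/(-13789047843/989128) = 5388*(-989128/13789047843) = -1776473888/4596349281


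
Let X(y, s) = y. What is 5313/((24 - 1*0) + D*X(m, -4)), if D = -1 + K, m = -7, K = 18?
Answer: -5313/95 ≈ -55.926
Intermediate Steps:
D = 17 (D = -1 + 18 = 17)
5313/((24 - 1*0) + D*X(m, -4)) = 5313/((24 - 1*0) + 17*(-7)) = 5313/((24 + 0) - 119) = 5313/(24 - 119) = 5313/(-95) = 5313*(-1/95) = -5313/95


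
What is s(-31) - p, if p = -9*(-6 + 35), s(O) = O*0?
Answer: 261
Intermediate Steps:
s(O) = 0
p = -261 (p = -9*29 = -261)
s(-31) - p = 0 - 1*(-261) = 0 + 261 = 261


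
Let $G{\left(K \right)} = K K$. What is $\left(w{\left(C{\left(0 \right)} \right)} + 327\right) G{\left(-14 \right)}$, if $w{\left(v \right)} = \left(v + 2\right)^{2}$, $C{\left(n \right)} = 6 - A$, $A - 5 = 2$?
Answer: $64288$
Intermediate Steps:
$A = 7$ ($A = 5 + 2 = 7$)
$G{\left(K \right)} = K^{2}$
$C{\left(n \right)} = -1$ ($C{\left(n \right)} = 6 - 7 = -1$)
$w{\left(v \right)} = \left(2 + v\right)^{2}$
$\left(w{\left(C{\left(0 \right)} \right)} + 327\right) G{\left(-14 \right)} = \left(\left(2 - 1\right)^{2} + 327\right) \left(-14\right)^{2} = \left(1^{2} + 327\right) 196 = \left(1 + 327\right) 196 = 328 \cdot 196 = 64288$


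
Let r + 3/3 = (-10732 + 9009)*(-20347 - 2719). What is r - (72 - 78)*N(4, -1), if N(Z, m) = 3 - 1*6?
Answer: 39742699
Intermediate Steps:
N(Z, m) = -3 (N(Z, m) = 3 - 6 = -3)
r = 39742717 (r = -1 + (-10732 + 9009)*(-20347 - 2719) = -1 - 1723*(-23066) = -1 + 39742718 = 39742717)
r - (72 - 78)*N(4, -1) = 39742717 - (72 - 78)*(-3) = 39742717 - (-6)*(-3) = 39742717 - 1*18 = 39742717 - 18 = 39742699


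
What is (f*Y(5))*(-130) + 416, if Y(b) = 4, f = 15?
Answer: -7384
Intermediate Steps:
(f*Y(5))*(-130) + 416 = (15*4)*(-130) + 416 = 60*(-130) + 416 = -7800 + 416 = -7384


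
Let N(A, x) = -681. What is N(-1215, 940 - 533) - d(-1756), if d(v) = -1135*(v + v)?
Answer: -3986801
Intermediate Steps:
d(v) = -2270*v
N(-1215, 940 - 533) - d(-1756) = -681 - (-2270)*(-1756) = -681 - 1*3986120 = -681 - 3986120 = -3986801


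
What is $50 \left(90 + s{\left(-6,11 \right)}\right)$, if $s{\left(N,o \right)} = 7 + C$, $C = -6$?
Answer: $4550$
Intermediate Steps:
$s{\left(N,o \right)} = 1$ ($s{\left(N,o \right)} = 7 - 6 = 1$)
$50 \left(90 + s{\left(-6,11 \right)}\right) = 50 \left(90 + 1\right) = 50 \cdot 91 = 4550$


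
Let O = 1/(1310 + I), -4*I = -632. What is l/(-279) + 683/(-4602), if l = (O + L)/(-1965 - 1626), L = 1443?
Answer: -165798243811/1128082930884 ≈ -0.14697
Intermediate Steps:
I = 158 (I = -¼*(-632) = 158)
O = 1/1468 (O = 1/(1310 + 158) = 1/1468 ≈ 0.00068120)
l = -2118325/5271588 (l = (1/1468 + 1443)/(-1965 - 1626) = (2118325/1468)/(-3591) = (2118325/1468)*(-1/3591) = -2118325/5271588 ≈ -0.40184)
l/(-279) + 683/(-4602) = -2118325/5271588/(-279) + 683/(-4602) = -2118325/5271588*(-1/279) + 683*(-1/4602) = 2118325/1470773052 - 683/4602 = -165798243811/1128082930884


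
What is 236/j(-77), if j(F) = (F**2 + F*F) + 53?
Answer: 236/11911 ≈ 0.019814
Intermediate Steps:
j(F) = 53 + 2*F**2 (j(F) = (F**2 + F**2) + 53 = 2*F**2 + 53 = 53 + 2*F**2)
236/j(-77) = 236/(53 + 2*(-77)**2) = 236/(53 + 2*5929) = 236/(53 + 11858) = 236/11911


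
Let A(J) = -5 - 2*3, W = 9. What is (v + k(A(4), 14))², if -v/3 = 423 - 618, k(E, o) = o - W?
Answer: 348100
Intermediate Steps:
A(J) = -11 (A(J) = -5 - 6 = -11)
k(E, o) = -9 + o (k(E, o) = o - 1*9 = o - 9 = -9 + o)
v = 585 (v = -3*(423 - 618) = -3*(-195) = 585)
(v + k(A(4), 14))² = (585 + (-9 + 14))² = (585 + 5)² = 590² = 348100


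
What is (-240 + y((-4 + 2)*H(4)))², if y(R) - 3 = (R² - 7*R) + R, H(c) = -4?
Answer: 48841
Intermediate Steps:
y(R) = 3 + R² - 6*R (y(R) = 3 + ((R² - 7*R) + R) = 3 + (R² - 6*R) = 3 + R² - 6*R)
(-240 + y((-4 + 2)*H(4)))² = (-240 + (3 + ((-4 + 2)*(-4))² - 6*(-4 + 2)*(-4)))² = (-240 + (3 + (-2*(-4))² - (-12)*(-4)))² = (-240 + (3 + 8² - 6*8))² = (-240 + (3 + 64 - 48))² = (-240 + 19)² = (-221)² = 48841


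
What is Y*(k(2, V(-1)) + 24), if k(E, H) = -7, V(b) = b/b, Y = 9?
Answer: 153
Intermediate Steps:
V(b) = 1
Y*(k(2, V(-1)) + 24) = 9*(-7 + 24) = 9*17 = 153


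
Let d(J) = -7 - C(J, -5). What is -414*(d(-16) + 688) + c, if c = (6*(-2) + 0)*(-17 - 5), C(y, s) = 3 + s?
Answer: -282498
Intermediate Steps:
d(J) = -5 (d(J) = -7 - (3 - 5) = -7 - 1*(-2) = -7 + 2 = -5)
c = 264 (c = (-12 + 0)*(-22) = -12*(-22) = 264)
-414*(d(-16) + 688) + c = -414*(-5 + 688) + 264 = -414*683 + 264 = -282762 + 264 = -282498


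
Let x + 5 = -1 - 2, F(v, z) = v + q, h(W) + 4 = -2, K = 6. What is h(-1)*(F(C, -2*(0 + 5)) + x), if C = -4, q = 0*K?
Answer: 72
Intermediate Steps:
h(W) = -6 (h(W) = -4 - 2 = -6)
q = 0 (q = 0*6 = 0)
F(v, z) = v (F(v, z) = v + 0 = v)
x = -8 (x = -5 + (-1 - 2) = -5 - 3 = -8)
h(-1)*(F(C, -2*(0 + 5)) + x) = -6*(-4 - 8) = -6*(-12) = 72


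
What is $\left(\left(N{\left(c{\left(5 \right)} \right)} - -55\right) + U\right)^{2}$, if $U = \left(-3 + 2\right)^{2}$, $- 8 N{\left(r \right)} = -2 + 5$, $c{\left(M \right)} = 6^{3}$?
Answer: $\frac{198025}{64} \approx 3094.1$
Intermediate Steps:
$c{\left(M \right)} = 216$
$N{\left(r \right)} = - \frac{3}{8}$ ($N{\left(r \right)} = - \frac{-2 + 5}{8} = \left(- \frac{1}{8}\right) 3 = - \frac{3}{8}$)
$U = 1$ ($U = \left(-1\right)^{2} = 1$)
$\left(\left(N{\left(c{\left(5 \right)} \right)} - -55\right) + U\right)^{2} = \left(\left(- \frac{3}{8} - -55\right) + 1\right)^{2} = \left(\left(- \frac{3}{8} + 55\right) + 1\right)^{2} = \left(\frac{437}{8} + 1\right)^{2} = \left(\frac{445}{8}\right)^{2} = \frac{198025}{64}$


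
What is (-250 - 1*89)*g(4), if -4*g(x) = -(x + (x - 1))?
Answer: -2373/4 ≈ -593.25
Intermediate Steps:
g(x) = -1/4 + x/2 (g(x) = -(-1)*(x + (x - 1))/4 = -(-1)*(x + (-1 + x))/4 = -(-1)*(-1 + 2*x)/4 = -(1 - 2*x)/4 = -1/4 + x/2)
(-250 - 1*89)*g(4) = (-250 - 1*89)*(-1/4 + (1/2)*4) = (-250 - 89)*(-1/4 + 2) = -339*7/4 = -2373/4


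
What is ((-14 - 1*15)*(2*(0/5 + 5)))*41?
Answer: -11890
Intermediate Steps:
((-14 - 1*15)*(2*(0/5 + 5)))*41 = ((-14 - 15)*(2*(0*(1/5) + 5)))*41 = -58*(0 + 5)*41 = -58*5*41 = -29*10*41 = -290*41 = -11890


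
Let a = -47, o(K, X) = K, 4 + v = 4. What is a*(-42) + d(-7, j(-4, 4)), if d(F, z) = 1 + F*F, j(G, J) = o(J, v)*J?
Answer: 2024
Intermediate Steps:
v = 0 (v = -4 + 4 = 0)
j(G, J) = J² (j(G, J) = J*J = J²)
d(F, z) = 1 + F²
a*(-42) + d(-7, j(-4, 4)) = -47*(-42) + (1 + (-7)²) = 1974 + (1 + 49) = 1974 + 50 = 2024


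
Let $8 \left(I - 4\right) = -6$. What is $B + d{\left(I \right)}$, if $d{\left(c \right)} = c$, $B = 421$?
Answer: $\frac{1697}{4} \approx 424.25$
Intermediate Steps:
$I = \frac{13}{4}$ ($I = 4 + \frac{1}{8} \left(-6\right) = 4 - \frac{3}{4} = \frac{13}{4} \approx 3.25$)
$B + d{\left(I \right)} = 421 + \frac{13}{4} = \frac{1697}{4}$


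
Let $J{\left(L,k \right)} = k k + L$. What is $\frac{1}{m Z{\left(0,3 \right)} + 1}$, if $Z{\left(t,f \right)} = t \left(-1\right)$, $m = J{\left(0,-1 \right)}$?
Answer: $1$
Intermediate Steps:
$J{\left(L,k \right)} = L + k^{2}$ ($J{\left(L,k \right)} = k^{2} + L = L + k^{2}$)
$m = 1$ ($m = 0 + \left(-1\right)^{2} = 0 + 1 = 1$)
$Z{\left(t,f \right)} = - t$
$\frac{1}{m Z{\left(0,3 \right)} + 1} = \frac{1}{1 \left(\left(-1\right) 0\right) + 1} = \frac{1}{1 \cdot 0 + 1} = \frac{1}{0 + 1} = 1^{-1} = 1$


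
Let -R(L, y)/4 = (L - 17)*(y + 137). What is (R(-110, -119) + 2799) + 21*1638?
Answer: 46341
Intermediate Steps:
R(L, y) = -4*(-17 + L)*(137 + y) (R(L, y) = -4*(L - 17)*(y + 137) = -4*(-17 + L)*(137 + y))
(R(-110, -119) + 2799) + 21*1638 = ((9316 - 548*(-110) + 68*(-119) - 4*(-110)*(-119)) + 2799) + 21*1638 = ((9316 + 60280 - 8092 - 52360) + 2799) + 34398 = (9144 + 2799) + 34398 = 11943 + 34398 = 46341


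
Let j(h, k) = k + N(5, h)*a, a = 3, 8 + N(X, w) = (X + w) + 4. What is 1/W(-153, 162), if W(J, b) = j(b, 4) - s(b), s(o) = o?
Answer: 1/331 ≈ 0.0030211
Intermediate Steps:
N(X, w) = -4 + X + w (N(X, w) = -8 + ((X + w) + 4) = -8 + (4 + X + w) = -4 + X + w)
j(h, k) = 3 + k + 3*h (j(h, k) = k + (-4 + 5 + h)*3 = k + (1 + h)*3 = k + (3 + 3*h) = 3 + k + 3*h)
W(J, b) = 7 + 2*b (W(J, b) = (3 + 4 + 3*b) - b = (7 + 3*b) - b = 7 + 2*b)
1/W(-153, 162) = 1/(7 + 2*162) = 1/(7 + 324) = 1/331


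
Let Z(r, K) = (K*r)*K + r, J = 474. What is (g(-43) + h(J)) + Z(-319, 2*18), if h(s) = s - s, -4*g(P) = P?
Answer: -1654929/4 ≈ -4.1373e+5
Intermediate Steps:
Z(r, K) = r + r*K² (Z(r, K) = r*K² + r = r + r*K²)
g(P) = -P/4
h(s) = 0
(g(-43) + h(J)) + Z(-319, 2*18) = (-¼*(-43) + 0) - 319*(1 + (2*18)²) = (43/4 + 0) - 319*(1 + 36²) = 43/4 - 319*(1 + 1296) = 43/4 - 319*1297 = 43/4 - 413743 = -1654929/4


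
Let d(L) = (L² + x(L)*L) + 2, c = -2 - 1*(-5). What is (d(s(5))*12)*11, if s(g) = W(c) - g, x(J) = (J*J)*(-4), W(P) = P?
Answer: 5016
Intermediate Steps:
c = 3 (c = -2 + 5 = 3)
x(J) = -4*J² (x(J) = J²*(-4) = -4*J²)
s(g) = 3 - g
d(L) = 2 + L² - 4*L³ (d(L) = (L² + (-4*L²)*L) + 2 = (L² - 4*L³) + 2 = 2 + L² - 4*L³)
(d(s(5))*12)*11 = ((2 + (3 - 1*5)² - 4*(3 - 1*5)³)*12)*11 = ((2 + (3 - 5)² - 4*(3 - 5)³)*12)*11 = ((2 + (-2)² - 4*(-2)³)*12)*11 = ((2 + 4 - 4*(-8))*12)*11 = ((2 + 4 + 32)*12)*11 = (38*12)*11 = 456*11 = 5016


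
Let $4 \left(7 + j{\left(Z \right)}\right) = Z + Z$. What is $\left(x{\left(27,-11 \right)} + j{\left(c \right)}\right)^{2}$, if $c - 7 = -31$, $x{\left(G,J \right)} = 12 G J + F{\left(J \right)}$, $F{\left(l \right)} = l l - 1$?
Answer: $11992369$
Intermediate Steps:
$F{\left(l \right)} = -1 + l^{2}$ ($F{\left(l \right)} = l^{2} - 1 = -1 + l^{2}$)
$x{\left(G,J \right)} = -1 + J^{2} + 12 G J$ ($x{\left(G,J \right)} = 12 G J + \left(-1 + J^{2}\right) = -1 + J^{2} + 12 G J$)
$c = -24$ ($c = 7 - 31 = -24$)
$j{\left(Z \right)} = -7 + \frac{Z}{2}$ ($j{\left(Z \right)} = -7 + \frac{Z + Z}{4} = -7 + \frac{2 Z}{4} = -7 + \frac{Z}{2}$)
$\left(x{\left(27,-11 \right)} + j{\left(c \right)}\right)^{2} = \left(\left(-1 + \left(-11\right)^{2} + 12 \cdot 27 \left(-11\right)\right) + \left(-7 + \frac{1}{2} \left(-24\right)\right)\right)^{2} = \left(\left(-1 + 121 - 3564\right) - 19\right)^{2} = \left(-3444 - 19\right)^{2} = \left(-3463\right)^{2} = 11992369$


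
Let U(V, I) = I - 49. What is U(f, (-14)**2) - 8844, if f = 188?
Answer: -8697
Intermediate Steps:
U(V, I) = -49 + I
U(f, (-14)**2) - 8844 = (-49 + (-14)**2) - 8844 = (-49 + 196) - 8844 = 147 - 8844 = -8697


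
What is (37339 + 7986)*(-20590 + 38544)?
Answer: 813765050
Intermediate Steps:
(37339 + 7986)*(-20590 + 38544) = 45325*17954 = 813765050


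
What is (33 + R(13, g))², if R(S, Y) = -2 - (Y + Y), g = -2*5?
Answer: 2601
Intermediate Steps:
g = -10
R(S, Y) = -2 - 2*Y
(33 + R(13, g))² = (33 + (-2 - 2*(-10)))² = (33 + (-2 + 20))² = (33 + 18)² = 51² = 2601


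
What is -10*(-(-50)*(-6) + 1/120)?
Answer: 35999/12 ≈ 2999.9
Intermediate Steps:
-10*(-(-50)*(-6) + 1/120) = -10*(-10*30 + 1/120) = -10*(-300 + 1/120) = -10*(-35999/120) = 35999/12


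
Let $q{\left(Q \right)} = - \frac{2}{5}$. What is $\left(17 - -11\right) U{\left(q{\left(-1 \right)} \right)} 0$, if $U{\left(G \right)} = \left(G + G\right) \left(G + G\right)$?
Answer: $0$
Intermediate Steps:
$q{\left(Q \right)} = - \frac{2}{5}$ ($q{\left(Q \right)} = \left(-2\right) \frac{1}{5} = - \frac{2}{5}$)
$U{\left(G \right)} = 4 G^{2}$ ($U{\left(G \right)} = 2 G 2 G = 4 G^{2}$)
$\left(17 - -11\right) U{\left(q{\left(-1 \right)} \right)} 0 = \left(17 - -11\right) 4 \left(- \frac{2}{5}\right)^{2} \cdot 0 = \left(17 + 11\right) 4 \cdot \frac{4}{25} \cdot 0 = 28 \cdot \frac{16}{25} \cdot 0 = \frac{448}{25} \cdot 0 = 0$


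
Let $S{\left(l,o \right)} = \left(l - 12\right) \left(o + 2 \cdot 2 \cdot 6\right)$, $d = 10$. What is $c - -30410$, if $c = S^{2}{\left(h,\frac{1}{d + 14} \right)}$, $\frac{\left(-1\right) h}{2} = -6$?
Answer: $30410$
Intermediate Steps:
$h = 12$ ($h = \left(-2\right) \left(-6\right) = 12$)
$S{\left(l,o \right)} = \left(-12 + l\right) \left(24 + o\right)$ ($S{\left(l,o \right)} = \left(-12 + l\right) \left(o + 4 \cdot 6\right) = \left(-12 + l\right) \left(o + 24\right) = \left(-12 + l\right) \left(24 + o\right)$)
$c = 0$ ($c = \left(-288 - \frac{12}{10 + 14} + 24 \cdot 12 + \frac{12}{10 + 14}\right)^{2} = \left(-288 - \frac{12}{24} + 288 + \frac{12}{24}\right)^{2} = \left(-288 - \frac{1}{2} + 288 + 12 \cdot \frac{1}{24}\right)^{2} = \left(-288 - \frac{1}{2} + 288 + \frac{1}{2}\right)^{2} = 0^{2} = 0$)
$c - -30410 = 0 - -30410 = 0 + 30410 = 30410$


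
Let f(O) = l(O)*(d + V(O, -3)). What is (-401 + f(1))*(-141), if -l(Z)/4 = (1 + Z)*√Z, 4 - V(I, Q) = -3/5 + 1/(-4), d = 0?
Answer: 310059/5 ≈ 62012.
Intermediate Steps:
V(I, Q) = 97/20 (V(I, Q) = 4 - (-3/5 + 1/(-4)) = 4 - (-3*⅕ + 1*(-¼)) = 4 - (-⅗ - ¼) = 4 - 1*(-17/20) = 4 + 17/20 = 97/20)
l(Z) = -4*√Z*(1 + Z) (l(Z) = -4*(1 + Z)*√Z = -4*√Z*(1 + Z))
f(O) = 97*√O*(-1 - O)/5 (f(O) = (4*√O*(-1 - O))*(0 + 97/20) = (4*√O*(-1 - O))*(97/20) = 97*√O*(-1 - O)/5)
(-401 + f(1))*(-141) = (-401 + 97*√1*(-1 - 1*1)/5)*(-141) = (-401 + (97/5)*1*(-1 - 1))*(-141) = (-401 + (97/5)*1*(-2))*(-141) = (-401 - 194/5)*(-141) = -2199/5*(-141) = 310059/5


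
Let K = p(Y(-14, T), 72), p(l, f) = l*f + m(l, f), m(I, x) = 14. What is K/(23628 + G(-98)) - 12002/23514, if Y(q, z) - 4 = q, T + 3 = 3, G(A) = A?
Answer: -74751986/138321105 ≈ -0.54042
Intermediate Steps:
T = 0 (T = -3 + 3 = 0)
Y(q, z) = 4 + q
p(l, f) = 14 + f*l (p(l, f) = l*f + 14 = f*l + 14 = 14 + f*l)
K = -706 (K = 14 + 72*(4 - 14) = 14 + 72*(-10) = 14 - 720 = -706)
K/(23628 + G(-98)) - 12002/23514 = -706/(23628 - 98) - 12002/23514 = -706/23530 - 12002*1/23514 = -706*1/23530 - 6001/11757 = -353/11765 - 6001/11757 = -74751986/138321105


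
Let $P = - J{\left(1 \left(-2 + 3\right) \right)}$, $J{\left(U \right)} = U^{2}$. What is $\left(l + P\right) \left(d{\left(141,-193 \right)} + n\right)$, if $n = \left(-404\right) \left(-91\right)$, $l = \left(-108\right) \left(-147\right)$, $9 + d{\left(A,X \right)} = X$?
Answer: $580421750$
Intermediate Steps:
$d{\left(A,X \right)} = -9 + X$
$l = 15876$
$n = 36764$
$P = -1$ ($P = - \left(1 \left(-2 + 3\right)\right)^{2} = - \left(1 \cdot 1\right)^{2} = - 1^{2} = \left(-1\right) 1 = -1$)
$\left(l + P\right) \left(d{\left(141,-193 \right)} + n\right) = \left(15876 - 1\right) \left(\left(-9 - 193\right) + 36764\right) = 15875 \left(-202 + 36764\right) = 15875 \cdot 36562 = 580421750$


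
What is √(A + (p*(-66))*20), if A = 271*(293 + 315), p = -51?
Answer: 2*√58022 ≈ 481.75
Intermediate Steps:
A = 164768 (A = 271*608 = 164768)
√(A + (p*(-66))*20) = √(164768 - 51*(-66)*20) = √(164768 + 3366*20) = √(164768 + 67320) = √232088 = 2*√58022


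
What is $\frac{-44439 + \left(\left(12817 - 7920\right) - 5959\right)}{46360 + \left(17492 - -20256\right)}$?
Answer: $- \frac{15167}{28036} \approx -0.54098$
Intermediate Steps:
$\frac{-44439 + \left(\left(12817 - 7920\right) - 5959\right)}{46360 + \left(17492 - -20256\right)} = \frac{-44439 + \left(4897 - 5959\right)}{46360 + \left(17492 + 20256\right)} = \frac{-44439 - 1062}{46360 + 37748} = - \frac{45501}{84108} = \left(-45501\right) \frac{1}{84108} = - \frac{15167}{28036}$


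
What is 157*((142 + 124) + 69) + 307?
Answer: 52902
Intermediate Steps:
157*((142 + 124) + 69) + 307 = 157*(266 + 69) + 307 = 157*335 + 307 = 52595 + 307 = 52902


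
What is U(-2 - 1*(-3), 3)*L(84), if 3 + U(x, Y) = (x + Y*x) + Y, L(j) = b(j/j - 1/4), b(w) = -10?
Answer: -40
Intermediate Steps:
L(j) = -10
U(x, Y) = -3 + Y + x + Y*x (U(x, Y) = -3 + ((x + Y*x) + Y) = -3 + (Y + x + Y*x) = -3 + Y + x + Y*x)
U(-2 - 1*(-3), 3)*L(84) = (-3 + 3 + (-2 - 1*(-3)) + 3*(-2 - 1*(-3)))*(-10) = (-3 + 3 + (-2 + 3) + 3*(-2 + 3))*(-10) = (-3 + 3 + 1 + 3*1)*(-10) = (-3 + 3 + 1 + 3)*(-10) = 4*(-10) = -40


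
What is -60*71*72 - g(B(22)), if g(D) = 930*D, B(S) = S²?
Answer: -756840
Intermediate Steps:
-60*71*72 - g(B(22)) = -60*71*72 - 930*22² = -4260*72 - 930*484 = -306720 - 1*450120 = -306720 - 450120 = -756840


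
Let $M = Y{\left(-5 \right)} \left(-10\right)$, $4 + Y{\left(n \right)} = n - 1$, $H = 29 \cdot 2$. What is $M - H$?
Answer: $42$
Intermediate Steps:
$H = 58$
$Y{\left(n \right)} = -5 + n$ ($Y{\left(n \right)} = -4 + \left(n - 1\right) = -4 + \left(-1 + n\right) = -5 + n$)
$M = 100$ ($M = \left(-5 - 5\right) \left(-10\right) = \left(-10\right) \left(-10\right) = 100$)
$M - H = 100 - 58 = 42$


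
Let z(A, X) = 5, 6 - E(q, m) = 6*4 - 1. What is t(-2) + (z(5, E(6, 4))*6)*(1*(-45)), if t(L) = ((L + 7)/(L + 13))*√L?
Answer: -1350 + 5*I*√2/11 ≈ -1350.0 + 0.64282*I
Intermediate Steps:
E(q, m) = -17 (E(q, m) = 6 - (6*4 - 1) = 6 - (24 - 1) = 6 - 1*23 = 6 - 23 = -17)
t(L) = √L*(7 + L)/(13 + L) (t(L) = ((7 + L)/(13 + L))*√L = √L*(7 + L)/(13 + L))
t(-2) + (z(5, E(6, 4))*6)*(1*(-45)) = √(-2)*(7 - 2)/(13 - 2) + (5*6)*(1*(-45)) = (I*√2)*5/11 + 30*(-45) = (I*√2)*(1/11)*5 - 1350 = 5*I*√2/11 - 1350 = -1350 + 5*I*√2/11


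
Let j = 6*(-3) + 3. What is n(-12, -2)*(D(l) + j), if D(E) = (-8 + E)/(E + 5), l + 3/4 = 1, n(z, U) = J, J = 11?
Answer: -3806/21 ≈ -181.24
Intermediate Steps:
n(z, U) = 11
j = -15 (j = -18 + 3 = -15)
l = 1/4 (l = -3/4 + 1 = 1/4 ≈ 0.25000)
D(E) = (-8 + E)/(5 + E)
n(-12, -2)*(D(l) + j) = 11*((-8 + 1/4)/(5 + 1/4) - 15) = 11*(-31/4/(21/4) - 15) = 11*((4/21)*(-31/4) - 15) = 11*(-31/21 - 15) = 11*(-346/21) = -3806/21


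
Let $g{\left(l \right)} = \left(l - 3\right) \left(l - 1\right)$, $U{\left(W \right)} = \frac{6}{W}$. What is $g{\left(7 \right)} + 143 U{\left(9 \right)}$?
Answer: $\frac{358}{3} \approx 119.33$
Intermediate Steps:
$g{\left(l \right)} = \left(-1 + l\right) \left(-3 + l\right)$ ($g{\left(l \right)} = \left(-3 + l\right) \left(-1 + l\right) = \left(-1 + l\right) \left(-3 + l\right)$)
$g{\left(7 \right)} + 143 U{\left(9 \right)} = \left(3 + 7^{2} - 28\right) + 143 \cdot \frac{6}{9} = \left(3 + 49 - 28\right) + 143 \cdot 6 \cdot \frac{1}{9} = 24 + 143 \cdot \frac{2}{3} = 24 + \frac{286}{3} = \frac{358}{3}$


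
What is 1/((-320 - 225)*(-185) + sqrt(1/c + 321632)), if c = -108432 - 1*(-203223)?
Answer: 9557302575/963584544305462 - sqrt(2889970842582183)/963584544305462 ≈ 9.8627e-6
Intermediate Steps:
c = 94791 (c = -108432 + 203223 = 94791)
1/((-320 - 225)*(-185) + sqrt(1/c + 321632)) = 1/((-320 - 225)*(-185) + sqrt(1/94791 + 321632)) = 1/(-545*(-185) + sqrt(1/94791 + 321632)) = 1/(100825 + sqrt(30487818913/94791)) = 1/(100825 + sqrt(2889970842582183)/94791)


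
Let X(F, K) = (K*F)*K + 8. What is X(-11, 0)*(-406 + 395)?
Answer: -88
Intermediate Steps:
X(F, K) = 8 + F*K**2 (X(F, K) = (F*K)*K + 8 = F*K**2 + 8 = 8 + F*K**2)
X(-11, 0)*(-406 + 395) = (8 - 11*0**2)*(-406 + 395) = (8 - 11*0)*(-11) = (8 + 0)*(-11) = 8*(-11) = -88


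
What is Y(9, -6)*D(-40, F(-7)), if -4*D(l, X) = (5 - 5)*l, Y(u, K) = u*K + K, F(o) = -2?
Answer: 0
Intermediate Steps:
Y(u, K) = K + K*u (Y(u, K) = K*u + K = K + K*u)
D(l, X) = 0 (D(l, X) = -(5 - 5)*l/4 = -0*l = -¼*0 = 0)
Y(9, -6)*D(-40, F(-7)) = -6*(1 + 9)*0 = -6*10*0 = -60*0 = 0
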